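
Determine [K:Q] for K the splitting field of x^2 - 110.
[K:Q] = 2

The polynomial x^2 - 110 is irreducible over Q since 110 is not a perfect square. Its splitting field is Q(sqrt(110)), which has degree 2 over Q.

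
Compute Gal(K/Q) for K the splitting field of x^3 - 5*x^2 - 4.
Gal(K/Q) = S_3 (symmetric group of order 6)

Compute the discriminant of x^3 + (-5)*x^2 + (0)*x + (-4): Δ = -2432. Since Δ is not a rational square, the Galois group is not contained in A_3; it must be the full S_3 (irreducibility of the cubic rules out anything smaller).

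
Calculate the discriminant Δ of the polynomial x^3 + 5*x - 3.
Δ = -743

For a depressed cubic x^3 + p x + q the discriminant is Δ = -4 p^3 - 27 q^2 = -4*(5)^3 - 27*(-3)^2 = -500 - 243 = -743.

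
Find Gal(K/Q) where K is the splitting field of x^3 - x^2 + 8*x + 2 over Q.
Gal(K/Q) = S_3 (symmetric group of order 6)

Compute the discriminant of x^3 + (-1)*x^2 + (8)*x + (2): Δ = -2372. Since Δ is not a rational square, the Galois group is not contained in A_3; it must be the full S_3 (irreducibility of the cubic rules out anything smaller).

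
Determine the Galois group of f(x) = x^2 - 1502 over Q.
Gal(K/Q) = Z/2Z (cyclic of order 2)

x^2 - 1502 is irreducible over Q since 1502 is not a rational square. The splitting field Q(sqrt(1502)) has degree 2 over Q, and its unique nontrivial automorphism is sqrt(1502) ↦ -sqrt(1502). Hence Gal(Q(sqrt(1502))/Q) = Z/2Z.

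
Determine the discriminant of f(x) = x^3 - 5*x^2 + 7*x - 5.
Δ = -172

For x^3 + a x^2 + b x + c the discriminant is Δ = 18 a b c - 4 a^3 c + a^2 b^2 - 4 b^3 - 27 c^2.
Plug a = -5, b = 7, c = -5:
  18*(-5)*(7)*(-5) - 4*(-5)^3*(-5) + (-5)^2*(7)^2 - 4*(7)^3 - 27*(-5)^2
  = 3150 + (-2500) + 1225 + (-1372) + (-675)
  = -172.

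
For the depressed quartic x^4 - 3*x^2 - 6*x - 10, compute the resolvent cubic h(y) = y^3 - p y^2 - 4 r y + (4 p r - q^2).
h(y) = y^3 + 3*y^2 + 40*y + 84

Identify coefficients: p = -3, q = -6, r = -10.
Plug into h(y) = y^3 - p y^2 - 4 r y + (4 p r - q^2):
  h(y) = y^3 - (-3) y^2 - 4*(-10) y + (4*(-3)*(-10) - (-6)^2)
       = y^3 + (3) y^2 + (40) y + (84).
Simplifying: h(y) = y^3 + 3*y^2 + 40*y + 84.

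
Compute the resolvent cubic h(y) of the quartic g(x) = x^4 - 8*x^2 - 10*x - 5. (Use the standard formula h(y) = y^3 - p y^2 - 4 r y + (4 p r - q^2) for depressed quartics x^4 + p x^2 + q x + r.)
h(y) = y^3 + 8*y^2 + 20*y + 60

Identify coefficients: p = -8, q = -10, r = -5.
Plug into h(y) = y^3 - p y^2 - 4 r y + (4 p r - q^2):
  h(y) = y^3 - (-8) y^2 - 4*(-5) y + (4*(-8)*(-5) - (-10)^2)
       = y^3 + (8) y^2 + (20) y + (60).
Simplifying: h(y) = y^3 + 8*y^2 + 20*y + 60.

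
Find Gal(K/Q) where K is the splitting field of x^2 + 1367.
Gal(K/Q) = Z/2Z (cyclic of order 2)

x^2 + 1367 is irreducible over Q since -1367 is not a rational square. The splitting field Q(sqrt(-1367)) has degree 2 over Q, and its unique nontrivial automorphism is sqrt(-1367) ↦ -sqrt(-1367). Hence Gal(Q(sqrt(-1367))/Q) = Z/2Z.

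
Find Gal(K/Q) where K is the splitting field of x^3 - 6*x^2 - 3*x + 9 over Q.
Gal(K/Q) = S_3 (symmetric group of order 6)

Compute the discriminant of x^3 + (-6)*x^2 + (-3)*x + (9): Δ = 8937. Since Δ is not a rational square, the Galois group is not contained in A_3; it must be the full S_3 (irreducibility of the cubic rules out anything smaller).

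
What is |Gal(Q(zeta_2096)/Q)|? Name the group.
|Gal(Q(zeta_2096)/Q)| = phi(2096) = 1040; group ≅ (Z/2096Z)^* ≅ Z/2Z × Z/4Z × Z/130Z

The n-th cyclotomic polynomial Φ_2096(x) is the minimal polynomial of zeta_2096 over Q and has degree phi(2096) = 1040. So Q(zeta_2096) is a degree-1040 Galois extension with Galois group (Z/2096Z)^*. By CRT, (Z/2096Z)^* ≅ (Z/16Z)^* × (Z/131Z)^*. Each prime-power unit group is (Z/16Z)^* ≅ Z/2Z × Z/4Z; (Z/131Z)^* ≅ Z/130Z. Hence Gal(Q(zeta_2096)/Q) ≅ Z/2Z × Z/4Z × Z/130Z.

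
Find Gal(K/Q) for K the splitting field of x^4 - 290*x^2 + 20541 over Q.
Gal(K/Q) = V_4 (Klein four-group, Z/2Z × Z/2Z)

f factors as (x^2 - 123)(x^2 - 167), so the splitting field is K = Q(sqrt(123), sqrt(167)). The elements 123, 167, 20541 are all non-squares in Q, so sqrt(123) and sqrt(167) generate independent quadratic extensions. Thus [K:Q] = 4 and Gal(K/Q) is generated by the two order-2 automorphisms sqrt(123) ↦ -sqrt(123) and sqrt(167) ↦ -sqrt(167), giving V_4.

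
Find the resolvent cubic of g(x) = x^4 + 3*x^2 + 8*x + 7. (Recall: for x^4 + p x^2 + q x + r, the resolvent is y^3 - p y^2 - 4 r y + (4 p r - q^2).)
h(y) = y^3 - 3*y^2 - 28*y + 20

Identify coefficients: p = 3, q = 8, r = 7.
Plug into h(y) = y^3 - p y^2 - 4 r y + (4 p r - q^2):
  h(y) = y^3 - (3) y^2 - 4*(7) y + (4*(3)*(7) - (8)^2)
       = y^3 + (-3) y^2 + (-28) y + (20).
Simplifying: h(y) = y^3 - 3*y^2 - 28*y + 20.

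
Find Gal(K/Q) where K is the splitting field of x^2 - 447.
Gal(K/Q) = Z/2Z (cyclic of order 2)

x^2 - 447 is irreducible over Q since 447 is not a rational square. The splitting field Q(sqrt(447)) has degree 2 over Q, and its unique nontrivial automorphism is sqrt(447) ↦ -sqrt(447). Hence Gal(Q(sqrt(447))/Q) = Z/2Z.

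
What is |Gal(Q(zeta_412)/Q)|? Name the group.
|Gal(Q(zeta_412)/Q)| = phi(412) = 204; group ≅ (Z/412Z)^* ≅ Z/2Z × Z/102Z

The n-th cyclotomic polynomial Φ_412(x) is the minimal polynomial of zeta_412 over Q and has degree phi(412) = 204. So Q(zeta_412) is a degree-204 Galois extension with Galois group (Z/412Z)^*. By CRT, (Z/412Z)^* ≅ (Z/4Z)^* × (Z/103Z)^*. Each prime-power unit group is (Z/4Z)^* ≅ Z/2Z; (Z/103Z)^* ≅ Z/102Z. Hence Gal(Q(zeta_412)/Q) ≅ Z/2Z × Z/102Z.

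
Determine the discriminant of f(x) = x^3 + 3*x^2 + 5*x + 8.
Δ = -707

For x^3 + a x^2 + b x + c the discriminant is Δ = 18 a b c - 4 a^3 c + a^2 b^2 - 4 b^3 - 27 c^2.
Plug a = 3, b = 5, c = 8:
  18*(3)*(5)*(8) - 4*(3)^3*(8) + (3)^2*(5)^2 - 4*(5)^3 - 27*(8)^2
  = 2160 + (-864) + 225 + (-500) + (-1728)
  = -707.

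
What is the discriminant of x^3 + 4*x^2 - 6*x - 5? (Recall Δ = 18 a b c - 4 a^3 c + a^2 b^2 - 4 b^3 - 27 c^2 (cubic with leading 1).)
Δ = 4205

For x^3 + a x^2 + b x + c the discriminant is Δ = 18 a b c - 4 a^3 c + a^2 b^2 - 4 b^3 - 27 c^2.
Plug a = 4, b = -6, c = -5:
  18*(4)*(-6)*(-5) - 4*(4)^3*(-5) + (4)^2*(-6)^2 - 4*(-6)^3 - 27*(-5)^2
  = 2160 + (1280) + 576 + (864) + (-675)
  = 4205.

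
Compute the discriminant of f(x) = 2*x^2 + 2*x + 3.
Δ = -20

For a quadratic a x^2 + b x + c the discriminant is Δ = b^2 - 4ac = (2)^2 - 4*(2)*(3) = 4 - (24) = -20.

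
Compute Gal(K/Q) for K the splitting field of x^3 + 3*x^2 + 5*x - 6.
Gal(K/Q) = S_3 (symmetric group of order 6)

Compute the discriminant of x^3 + (3)*x^2 + (5)*x + (-6): Δ = -2219. Since Δ is not a rational square, the Galois group is not contained in A_3; it must be the full S_3 (irreducibility of the cubic rules out anything smaller).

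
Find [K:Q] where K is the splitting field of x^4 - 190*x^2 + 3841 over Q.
[K:Q] = 4

f factors as (x^2 - 23)(x^2 - 167); the splitting field is K = Q(sqrt(23), sqrt(167)). Since 23, 167, and 3841 are all non-squares in Q, the three subfields Q(sqrt(23)), Q(sqrt(167)), Q(sqrt(3841)) are distinct degree-2 extensions, so [K:Q] = 4 (Klein four Galois group).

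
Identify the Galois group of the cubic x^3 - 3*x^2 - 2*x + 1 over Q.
Gal(K/Q) = S_3 (symmetric group of order 6)

Compute the discriminant of x^3 + (-3)*x^2 + (-2)*x + (1): Δ = 257. Since Δ is not a rational square, the Galois group is not contained in A_3; it must be the full S_3 (irreducibility of the cubic rules out anything smaller).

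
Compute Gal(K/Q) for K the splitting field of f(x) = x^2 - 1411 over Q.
Gal(K/Q) = Z/2Z (cyclic of order 2)

x^2 - 1411 is irreducible over Q since 1411 is not a rational square. The splitting field Q(sqrt(1411)) has degree 2 over Q, and its unique nontrivial automorphism is sqrt(1411) ↦ -sqrt(1411). Hence Gal(Q(sqrt(1411))/Q) = Z/2Z.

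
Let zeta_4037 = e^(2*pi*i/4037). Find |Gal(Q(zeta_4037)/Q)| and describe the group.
|Gal(Q(zeta_4037)/Q)| = phi(4037) = 3660; group ≅ (Z/4037Z)^* ≅ Z/10Z × Z/366Z

The n-th cyclotomic polynomial Φ_4037(x) is the minimal polynomial of zeta_4037 over Q and has degree phi(4037) = 3660. So Q(zeta_4037) is a degree-3660 Galois extension with Galois group (Z/4037Z)^*. By CRT, (Z/4037Z)^* ≅ (Z/11Z)^* × (Z/367Z)^*. Each prime-power unit group is (Z/11Z)^* ≅ Z/10Z; (Z/367Z)^* ≅ Z/366Z. Hence Gal(Q(zeta_4037)/Q) ≅ Z/10Z × Z/366Z.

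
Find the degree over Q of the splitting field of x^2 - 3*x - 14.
[K:Q] = 2

The discriminant of x^2 + (-3)*x + (-14) is b^2 - 4c = 9 - (-56) = 65. Since 65 is not a perfect square in Q, the polynomial is irreducible over Q. Its two roots generate a degree-2 extension, so [K:Q] = 2.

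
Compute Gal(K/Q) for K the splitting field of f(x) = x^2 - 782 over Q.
Gal(K/Q) = Z/2Z (cyclic of order 2)

x^2 - 782 is irreducible over Q since 782 is not a rational square. The splitting field Q(sqrt(782)) has degree 2 over Q, and its unique nontrivial automorphism is sqrt(782) ↦ -sqrt(782). Hence Gal(Q(sqrt(782))/Q) = Z/2Z.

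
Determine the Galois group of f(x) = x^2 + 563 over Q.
Gal(K/Q) = Z/2Z (cyclic of order 2)

x^2 + 563 is irreducible over Q since -563 is not a rational square. The splitting field Q(sqrt(-563)) has degree 2 over Q, and its unique nontrivial automorphism is sqrt(-563) ↦ -sqrt(-563). Hence Gal(Q(sqrt(-563))/Q) = Z/2Z.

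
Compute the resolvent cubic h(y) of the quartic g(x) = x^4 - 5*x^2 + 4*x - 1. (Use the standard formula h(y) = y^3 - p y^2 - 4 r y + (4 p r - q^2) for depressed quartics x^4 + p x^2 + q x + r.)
h(y) = y^3 + 5*y^2 + 4*y + 4

Identify coefficients: p = -5, q = 4, r = -1.
Plug into h(y) = y^3 - p y^2 - 4 r y + (4 p r - q^2):
  h(y) = y^3 - (-5) y^2 - 4*(-1) y + (4*(-5)*(-1) - (4)^2)
       = y^3 + (5) y^2 + (4) y + (4).
Simplifying: h(y) = y^3 + 5*y^2 + 4*y + 4.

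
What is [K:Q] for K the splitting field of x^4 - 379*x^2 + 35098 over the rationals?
[K:Q] = 4

f factors as (x^2 - 161)(x^2 - 218); the splitting field is K = Q(sqrt(161), sqrt(218)). Since 161, 218, and 35098 are all non-squares in Q, the three subfields Q(sqrt(161)), Q(sqrt(218)), Q(sqrt(35098)) are distinct degree-2 extensions, so [K:Q] = 4 (Klein four Galois group).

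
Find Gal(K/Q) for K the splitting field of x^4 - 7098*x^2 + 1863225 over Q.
Gal(K/Q) = Z/2Z (cyclic of order 2)

f factors as (x^2 - 6825)(x^2 - 273), so the splitting field is K = Q(sqrt(6825), sqrt(273)). The squarefree part of 6825 is 273 and the squarefree part of 273 is also 273, so sqrt(6825) and sqrt(273) are both rational multiples of sqrt(273). Hence Q(sqrt(6825)) = Q(sqrt(273)) = Q(sqrt(273)), and the splitting field collapses to a single degree-2 extension with Galois group Z/2Z.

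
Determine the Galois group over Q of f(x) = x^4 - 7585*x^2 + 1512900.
Gal(K/Q) = Z/2Z (cyclic of order 2)

f factors as (x^2 - 7380)(x^2 - 205), so the splitting field is K = Q(sqrt(7380), sqrt(205)). The squarefree part of 7380 is 205 and the squarefree part of 205 is also 205, so sqrt(7380) and sqrt(205) are both rational multiples of sqrt(205). Hence Q(sqrt(7380)) = Q(sqrt(205)) = Q(sqrt(205)), and the splitting field collapses to a single degree-2 extension with Galois group Z/2Z.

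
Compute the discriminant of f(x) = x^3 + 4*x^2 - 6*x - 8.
Δ = 5216

For x^3 + a x^2 + b x + c the discriminant is Δ = 18 a b c - 4 a^3 c + a^2 b^2 - 4 b^3 - 27 c^2.
Plug a = 4, b = -6, c = -8:
  18*(4)*(-6)*(-8) - 4*(4)^3*(-8) + (4)^2*(-6)^2 - 4*(-6)^3 - 27*(-8)^2
  = 3456 + (2048) + 576 + (864) + (-1728)
  = 5216.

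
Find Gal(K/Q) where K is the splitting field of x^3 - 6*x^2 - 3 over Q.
Gal(K/Q) = S_3 (symmetric group of order 6)

Compute the discriminant of x^3 + (-6)*x^2 + (0)*x + (-3): Δ = -2835. Since Δ is not a rational square, the Galois group is not contained in A_3; it must be the full S_3 (irreducibility of the cubic rules out anything smaller).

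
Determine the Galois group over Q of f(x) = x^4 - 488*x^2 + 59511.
Gal(K/Q) = V_4 (Klein four-group, Z/2Z × Z/2Z)

f factors as (x^2 - 249)(x^2 - 239), so the splitting field is K = Q(sqrt(249), sqrt(239)). The elements 249, 239, 59511 are all non-squares in Q, so sqrt(249) and sqrt(239) generate independent quadratic extensions. Thus [K:Q] = 4 and Gal(K/Q) is generated by the two order-2 automorphisms sqrt(249) ↦ -sqrt(249) and sqrt(239) ↦ -sqrt(239), giving V_4.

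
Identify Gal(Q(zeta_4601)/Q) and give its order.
|Gal(Q(zeta_4601)/Q)| = phi(4601) = 4452; group ≅ (Z/4601Z)^* ≅ Z/42Z × Z/106Z

The n-th cyclotomic polynomial Φ_4601(x) is the minimal polynomial of zeta_4601 over Q and has degree phi(4601) = 4452. So Q(zeta_4601) is a degree-4452 Galois extension with Galois group (Z/4601Z)^*. By CRT, (Z/4601Z)^* ≅ (Z/43Z)^* × (Z/107Z)^*. Each prime-power unit group is (Z/43Z)^* ≅ Z/42Z; (Z/107Z)^* ≅ Z/106Z. Hence Gal(Q(zeta_4601)/Q) ≅ Z/42Z × Z/106Z.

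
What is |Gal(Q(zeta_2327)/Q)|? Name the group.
|Gal(Q(zeta_2327)/Q)| = phi(2327) = 2136; group ≅ (Z/2327Z)^* ≅ Z/12Z × Z/178Z

The n-th cyclotomic polynomial Φ_2327(x) is the minimal polynomial of zeta_2327 over Q and has degree phi(2327) = 2136. So Q(zeta_2327) is a degree-2136 Galois extension with Galois group (Z/2327Z)^*. By CRT, (Z/2327Z)^* ≅ (Z/13Z)^* × (Z/179Z)^*. Each prime-power unit group is (Z/13Z)^* ≅ Z/12Z; (Z/179Z)^* ≅ Z/178Z. Hence Gal(Q(zeta_2327)/Q) ≅ Z/12Z × Z/178Z.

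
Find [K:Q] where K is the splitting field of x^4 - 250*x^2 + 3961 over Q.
[K:Q] = 4

f factors as (x^2 - 17)(x^2 - 233); the splitting field is K = Q(sqrt(17), sqrt(233)). Since 17, 233, and 3961 are all non-squares in Q, the three subfields Q(sqrt(17)), Q(sqrt(233)), Q(sqrt(3961)) are distinct degree-2 extensions, so [K:Q] = 4 (Klein four Galois group).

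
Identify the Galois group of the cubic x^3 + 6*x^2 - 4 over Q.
Gal(K/Q) = S_3 (symmetric group of order 6)

Compute the discriminant of x^3 + (6)*x^2 + (0)*x + (-4): Δ = 3024. Since Δ is not a rational square, the Galois group is not contained in A_3; it must be the full S_3 (irreducibility of the cubic rules out anything smaller).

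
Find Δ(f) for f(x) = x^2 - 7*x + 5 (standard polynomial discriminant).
Δ = 29

For a quadratic a x^2 + b x + c the discriminant is Δ = b^2 - 4ac = (-7)^2 - 4*(1)*(5) = 49 - (20) = 29.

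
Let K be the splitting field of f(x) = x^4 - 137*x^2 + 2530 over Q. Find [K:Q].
[K:Q] = 4

f factors as (x^2 - 115)(x^2 - 22); the splitting field is K = Q(sqrt(115), sqrt(22)). Since 115, 22, and 2530 are all non-squares in Q, the three subfields Q(sqrt(115)), Q(sqrt(22)), Q(sqrt(2530)) are distinct degree-2 extensions, so [K:Q] = 4 (Klein four Galois group).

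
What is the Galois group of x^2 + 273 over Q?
Gal(K/Q) = Z/2Z (cyclic of order 2)

x^2 + 273 is irreducible over Q since -273 is not a rational square. The splitting field Q(sqrt(-273)) has degree 2 over Q, and its unique nontrivial automorphism is sqrt(-273) ↦ -sqrt(-273). Hence Gal(Q(sqrt(-273))/Q) = Z/2Z.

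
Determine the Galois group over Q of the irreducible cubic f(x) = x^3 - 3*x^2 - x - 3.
Gal(K/Q) = S_3 (symmetric group of order 6)

Compute the discriminant of x^3 + (-3)*x^2 + (-1)*x + (-3): Δ = -716. Since Δ is not a rational square, the Galois group is not contained in A_3; it must be the full S_3 (irreducibility of the cubic rules out anything smaller).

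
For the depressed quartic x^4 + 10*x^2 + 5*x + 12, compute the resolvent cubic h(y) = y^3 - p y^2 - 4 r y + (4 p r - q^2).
h(y) = y^3 - 10*y^2 - 48*y + 455

Identify coefficients: p = 10, q = 5, r = 12.
Plug into h(y) = y^3 - p y^2 - 4 r y + (4 p r - q^2):
  h(y) = y^3 - (10) y^2 - 4*(12) y + (4*(10)*(12) - (5)^2)
       = y^3 + (-10) y^2 + (-48) y + (455).
Simplifying: h(y) = y^3 - 10*y^2 - 48*y + 455.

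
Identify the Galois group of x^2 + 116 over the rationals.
Gal(K/Q) = Z/2Z (cyclic of order 2)

x^2 + 116 is irreducible over Q since -116 is not a rational square. The splitting field Q(sqrt(-116)) has degree 2 over Q, and its unique nontrivial automorphism is sqrt(-116) ↦ -sqrt(-116). Hence Gal(Q(sqrt(-116))/Q) = Z/2Z.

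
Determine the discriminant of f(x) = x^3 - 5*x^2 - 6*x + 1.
Δ = 2777

For x^3 + a x^2 + b x + c the discriminant is Δ = 18 a b c - 4 a^3 c + a^2 b^2 - 4 b^3 - 27 c^2.
Plug a = -5, b = -6, c = 1:
  18*(-5)*(-6)*(1) - 4*(-5)^3*(1) + (-5)^2*(-6)^2 - 4*(-6)^3 - 27*(1)^2
  = 540 + (500) + 900 + (864) + (-27)
  = 2777.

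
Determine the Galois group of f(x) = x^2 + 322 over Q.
Gal(K/Q) = Z/2Z (cyclic of order 2)

x^2 + 322 is irreducible over Q since -322 is not a rational square. The splitting field Q(sqrt(-322)) has degree 2 over Q, and its unique nontrivial automorphism is sqrt(-322) ↦ -sqrt(-322). Hence Gal(Q(sqrt(-322))/Q) = Z/2Z.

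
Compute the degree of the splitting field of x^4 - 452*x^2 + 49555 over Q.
[K:Q] = 4

f factors as (x^2 - 265)(x^2 - 187); the splitting field is K = Q(sqrt(265), sqrt(187)). Since 265, 187, and 49555 are all non-squares in Q, the three subfields Q(sqrt(265)), Q(sqrt(187)), Q(sqrt(49555)) are distinct degree-2 extensions, so [K:Q] = 4 (Klein four Galois group).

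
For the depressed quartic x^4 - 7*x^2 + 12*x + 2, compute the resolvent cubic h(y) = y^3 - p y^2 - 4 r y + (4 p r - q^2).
h(y) = y^3 + 7*y^2 - 8*y - 200

Identify coefficients: p = -7, q = 12, r = 2.
Plug into h(y) = y^3 - p y^2 - 4 r y + (4 p r - q^2):
  h(y) = y^3 - (-7) y^2 - 4*(2) y + (4*(-7)*(2) - (12)^2)
       = y^3 + (7) y^2 + (-8) y + (-200).
Simplifying: h(y) = y^3 + 7*y^2 - 8*y - 200.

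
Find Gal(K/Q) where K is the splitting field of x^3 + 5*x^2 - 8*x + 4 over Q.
Gal(K/Q) = S_3 (symmetric group of order 6)

Compute the discriminant of x^3 + (5)*x^2 + (-8)*x + (4): Δ = -1664. Since Δ is not a rational square, the Galois group is not contained in A_3; it must be the full S_3 (irreducibility of the cubic rules out anything smaller).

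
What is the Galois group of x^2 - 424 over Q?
Gal(K/Q) = Z/2Z (cyclic of order 2)

x^2 - 424 is irreducible over Q since 424 is not a rational square. The splitting field Q(sqrt(424)) has degree 2 over Q, and its unique nontrivial automorphism is sqrt(424) ↦ -sqrt(424). Hence Gal(Q(sqrt(424))/Q) = Z/2Z.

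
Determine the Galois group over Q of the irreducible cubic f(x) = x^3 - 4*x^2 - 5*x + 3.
Gal(K/Q) = S_3 (symmetric group of order 6)

Compute the discriminant of x^3 + (-4)*x^2 + (-5)*x + (3): Δ = 2505. Since Δ is not a rational square, the Galois group is not contained in A_3; it must be the full S_3 (irreducibility of the cubic rules out anything smaller).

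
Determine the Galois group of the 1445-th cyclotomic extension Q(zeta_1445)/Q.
|Gal(Q(zeta_1445)/Q)| = phi(1445) = 1088; group ≅ (Z/1445Z)^* ≅ Z/4Z × Z/272Z

The n-th cyclotomic polynomial Φ_1445(x) is the minimal polynomial of zeta_1445 over Q and has degree phi(1445) = 1088. So Q(zeta_1445) is a degree-1088 Galois extension with Galois group (Z/1445Z)^*. By CRT, (Z/1445Z)^* ≅ (Z/5Z)^* × (Z/289Z)^*. Each prime-power unit group is (Z/5Z)^* ≅ Z/4Z; (Z/289Z)^* ≅ Z/272Z. Hence Gal(Q(zeta_1445)/Q) ≅ Z/4Z × Z/272Z.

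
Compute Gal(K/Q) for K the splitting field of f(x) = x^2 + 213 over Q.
Gal(K/Q) = Z/2Z (cyclic of order 2)

x^2 + 213 is irreducible over Q since -213 is not a rational square. The splitting field Q(sqrt(-213)) has degree 2 over Q, and its unique nontrivial automorphism is sqrt(-213) ↦ -sqrt(-213). Hence Gal(Q(sqrt(-213))/Q) = Z/2Z.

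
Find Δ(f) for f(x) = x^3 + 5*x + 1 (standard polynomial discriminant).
Δ = -527

For a depressed cubic x^3 + p x + q the discriminant is Δ = -4 p^3 - 27 q^2 = -4*(5)^3 - 27*(1)^2 = -500 - 27 = -527.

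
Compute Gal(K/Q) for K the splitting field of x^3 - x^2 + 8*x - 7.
Gal(K/Q) = S_3 (symmetric group of order 6)

Compute the discriminant of x^3 + (-1)*x^2 + (8)*x + (-7): Δ = -2327. Since Δ is not a rational square, the Galois group is not contained in A_3; it must be the full S_3 (irreducibility of the cubic rules out anything smaller).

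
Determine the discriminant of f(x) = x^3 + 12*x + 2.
Δ = -7020

For a depressed cubic x^3 + p x + q the discriminant is Δ = -4 p^3 - 27 q^2 = -4*(12)^3 - 27*(2)^2 = -6912 - 108 = -7020.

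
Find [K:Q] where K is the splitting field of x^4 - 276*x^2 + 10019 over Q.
[K:Q] = 4

f factors as (x^2 - 233)(x^2 - 43); the splitting field is K = Q(sqrt(233), sqrt(43)). Since 233, 43, and 10019 are all non-squares in Q, the three subfields Q(sqrt(233)), Q(sqrt(43)), Q(sqrt(10019)) are distinct degree-2 extensions, so [K:Q] = 4 (Klein four Galois group).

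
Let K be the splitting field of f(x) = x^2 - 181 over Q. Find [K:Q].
[K:Q] = 2

The polynomial x^2 - 181 is irreducible over Q since 181 is not a perfect square. Its splitting field is Q(sqrt(181)), which has degree 2 over Q.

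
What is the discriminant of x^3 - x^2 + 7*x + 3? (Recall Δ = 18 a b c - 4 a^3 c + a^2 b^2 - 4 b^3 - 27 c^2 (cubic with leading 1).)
Δ = -1932

For x^3 + a x^2 + b x + c the discriminant is Δ = 18 a b c - 4 a^3 c + a^2 b^2 - 4 b^3 - 27 c^2.
Plug a = -1, b = 7, c = 3:
  18*(-1)*(7)*(3) - 4*(-1)^3*(3) + (-1)^2*(7)^2 - 4*(7)^3 - 27*(3)^2
  = -378 + (12) + 49 + (-1372) + (-243)
  = -1932.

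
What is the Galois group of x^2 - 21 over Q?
Gal(K/Q) = Z/2Z (cyclic of order 2)

x^2 - 21 is irreducible over Q since 21 is not a rational square. The splitting field Q(sqrt(21)) has degree 2 over Q, and its unique nontrivial automorphism is sqrt(21) ↦ -sqrt(21). Hence Gal(Q(sqrt(21))/Q) = Z/2Z.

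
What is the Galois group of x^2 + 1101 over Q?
Gal(K/Q) = Z/2Z (cyclic of order 2)

x^2 + 1101 is irreducible over Q since -1101 is not a rational square. The splitting field Q(sqrt(-1101)) has degree 2 over Q, and its unique nontrivial automorphism is sqrt(-1101) ↦ -sqrt(-1101). Hence Gal(Q(sqrt(-1101))/Q) = Z/2Z.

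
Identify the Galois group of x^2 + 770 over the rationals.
Gal(K/Q) = Z/2Z (cyclic of order 2)

x^2 + 770 is irreducible over Q since -770 is not a rational square. The splitting field Q(sqrt(-770)) has degree 2 over Q, and its unique nontrivial automorphism is sqrt(-770) ↦ -sqrt(-770). Hence Gal(Q(sqrt(-770))/Q) = Z/2Z.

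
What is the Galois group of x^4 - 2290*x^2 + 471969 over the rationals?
Gal(K/Q) = Z/2Z (cyclic of order 2)

f factors as (x^2 - 229)(x^2 - 2061), so the splitting field is K = Q(sqrt(229), sqrt(2061)). The squarefree part of 229 is 229 and the squarefree part of 2061 is also 229, so sqrt(229) and sqrt(2061) are both rational multiples of sqrt(229). Hence Q(sqrt(229)) = Q(sqrt(2061)) = Q(sqrt(229)), and the splitting field collapses to a single degree-2 extension with Galois group Z/2Z.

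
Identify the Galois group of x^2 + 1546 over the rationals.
Gal(K/Q) = Z/2Z (cyclic of order 2)

x^2 + 1546 is irreducible over Q since -1546 is not a rational square. The splitting field Q(sqrt(-1546)) has degree 2 over Q, and its unique nontrivial automorphism is sqrt(-1546) ↦ -sqrt(-1546). Hence Gal(Q(sqrt(-1546))/Q) = Z/2Z.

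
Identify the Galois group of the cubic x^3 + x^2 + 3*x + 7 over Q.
Gal(K/Q) = S_3 (symmetric group of order 6)

Compute the discriminant of x^3 + (1)*x^2 + (3)*x + (7): Δ = -1072. Since Δ is not a rational square, the Galois group is not contained in A_3; it must be the full S_3 (irreducibility of the cubic rules out anything smaller).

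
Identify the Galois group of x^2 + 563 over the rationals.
Gal(K/Q) = Z/2Z (cyclic of order 2)

x^2 + 563 is irreducible over Q since -563 is not a rational square. The splitting field Q(sqrt(-563)) has degree 2 over Q, and its unique nontrivial automorphism is sqrt(-563) ↦ -sqrt(-563). Hence Gal(Q(sqrt(-563))/Q) = Z/2Z.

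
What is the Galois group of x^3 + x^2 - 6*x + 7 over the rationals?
Gal(K/Q) = S_3 (symmetric group of order 6)

Compute the discriminant of x^3 + (1)*x^2 + (-6)*x + (7): Δ = -1207. Since Δ is not a rational square, the Galois group is not contained in A_3; it must be the full S_3 (irreducibility of the cubic rules out anything smaller).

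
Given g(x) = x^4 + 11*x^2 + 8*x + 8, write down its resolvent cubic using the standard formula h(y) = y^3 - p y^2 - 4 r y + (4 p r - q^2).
h(y) = y^3 - 11*y^2 - 32*y + 288

Identify coefficients: p = 11, q = 8, r = 8.
Plug into h(y) = y^3 - p y^2 - 4 r y + (4 p r - q^2):
  h(y) = y^3 - (11) y^2 - 4*(8) y + (4*(11)*(8) - (8)^2)
       = y^3 + (-11) y^2 + (-32) y + (288).
Simplifying: h(y) = y^3 - 11*y^2 - 32*y + 288.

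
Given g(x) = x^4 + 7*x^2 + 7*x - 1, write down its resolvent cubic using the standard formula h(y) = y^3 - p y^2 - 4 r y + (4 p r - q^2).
h(y) = y^3 - 7*y^2 + 4*y - 77

Identify coefficients: p = 7, q = 7, r = -1.
Plug into h(y) = y^3 - p y^2 - 4 r y + (4 p r - q^2):
  h(y) = y^3 - (7) y^2 - 4*(-1) y + (4*(7)*(-1) - (7)^2)
       = y^3 + (-7) y^2 + (4) y + (-77).
Simplifying: h(y) = y^3 - 7*y^2 + 4*y - 77.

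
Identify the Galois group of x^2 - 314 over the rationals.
Gal(K/Q) = Z/2Z (cyclic of order 2)

x^2 - 314 is irreducible over Q since 314 is not a rational square. The splitting field Q(sqrt(314)) has degree 2 over Q, and its unique nontrivial automorphism is sqrt(314) ↦ -sqrt(314). Hence Gal(Q(sqrt(314))/Q) = Z/2Z.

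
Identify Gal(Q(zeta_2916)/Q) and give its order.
|Gal(Q(zeta_2916)/Q)| = phi(2916) = 972; group ≅ (Z/2916Z)^* ≅ Z/2Z × Z/486Z

The n-th cyclotomic polynomial Φ_2916(x) is the minimal polynomial of zeta_2916 over Q and has degree phi(2916) = 972. So Q(zeta_2916) is a degree-972 Galois extension with Galois group (Z/2916Z)^*. By CRT, (Z/2916Z)^* ≅ (Z/4Z)^* × (Z/729Z)^*. Each prime-power unit group is (Z/4Z)^* ≅ Z/2Z; (Z/729Z)^* ≅ Z/486Z. Hence Gal(Q(zeta_2916)/Q) ≅ Z/2Z × Z/486Z.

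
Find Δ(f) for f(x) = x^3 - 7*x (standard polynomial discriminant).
Δ = 1372

For a depressed cubic x^3 + p x + q the discriminant is Δ = -4 p^3 - 27 q^2 = -4*(-7)^3 - 27*(0)^2 = 1372 - 0 = 1372.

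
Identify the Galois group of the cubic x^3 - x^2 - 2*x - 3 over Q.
Gal(K/Q) = S_3 (symmetric group of order 6)

Compute the discriminant of x^3 + (-1)*x^2 + (-2)*x + (-3): Δ = -327. Since Δ is not a rational square, the Galois group is not contained in A_3; it must be the full S_3 (irreducibility of the cubic rules out anything smaller).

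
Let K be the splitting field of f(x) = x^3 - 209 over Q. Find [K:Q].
[K:Q] = 6

x^3 - 209 has one real root r = 209^(1/3) and two complex roots r*zeta_3, r*zeta_3^2 where zeta_3 = e^(2*pi*i/3). The splitting field is Q(r, zeta_3). [Q(r):Q] = 3 and [Q(zeta_3):Q] = 2 with gcd = 1, so [Q(r, zeta_3):Q] = 3 * 2 = 6.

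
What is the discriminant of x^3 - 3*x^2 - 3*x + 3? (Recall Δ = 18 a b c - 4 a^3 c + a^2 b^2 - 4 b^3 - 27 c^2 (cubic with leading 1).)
Δ = 756

For x^3 + a x^2 + b x + c the discriminant is Δ = 18 a b c - 4 a^3 c + a^2 b^2 - 4 b^3 - 27 c^2.
Plug a = -3, b = -3, c = 3:
  18*(-3)*(-3)*(3) - 4*(-3)^3*(3) + (-3)^2*(-3)^2 - 4*(-3)^3 - 27*(3)^2
  = 486 + (324) + 81 + (108) + (-243)
  = 756.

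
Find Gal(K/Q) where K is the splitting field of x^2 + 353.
Gal(K/Q) = Z/2Z (cyclic of order 2)

x^2 + 353 is irreducible over Q since -353 is not a rational square. The splitting field Q(sqrt(-353)) has degree 2 over Q, and its unique nontrivial automorphism is sqrt(-353) ↦ -sqrt(-353). Hence Gal(Q(sqrt(-353))/Q) = Z/2Z.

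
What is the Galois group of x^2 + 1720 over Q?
Gal(K/Q) = Z/2Z (cyclic of order 2)

x^2 + 1720 is irreducible over Q since -1720 is not a rational square. The splitting field Q(sqrt(-1720)) has degree 2 over Q, and its unique nontrivial automorphism is sqrt(-1720) ↦ -sqrt(-1720). Hence Gal(Q(sqrt(-1720))/Q) = Z/2Z.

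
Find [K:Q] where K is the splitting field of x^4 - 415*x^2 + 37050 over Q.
[K:Q] = 4

f factors as (x^2 - 285)(x^2 - 130); the splitting field is K = Q(sqrt(285), sqrt(130)). Since 285, 130, and 37050 are all non-squares in Q, the three subfields Q(sqrt(285)), Q(sqrt(130)), Q(sqrt(37050)) are distinct degree-2 extensions, so [K:Q] = 4 (Klein four Galois group).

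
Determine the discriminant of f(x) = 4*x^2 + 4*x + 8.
Δ = -112

For a quadratic a x^2 + b x + c the discriminant is Δ = b^2 - 4ac = (4)^2 - 4*(4)*(8) = 16 - (128) = -112.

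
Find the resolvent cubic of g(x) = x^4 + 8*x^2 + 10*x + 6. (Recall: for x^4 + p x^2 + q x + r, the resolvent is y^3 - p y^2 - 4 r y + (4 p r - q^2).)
h(y) = y^3 - 8*y^2 - 24*y + 92

Identify coefficients: p = 8, q = 10, r = 6.
Plug into h(y) = y^3 - p y^2 - 4 r y + (4 p r - q^2):
  h(y) = y^3 - (8) y^2 - 4*(6) y + (4*(8)*(6) - (10)^2)
       = y^3 + (-8) y^2 + (-24) y + (92).
Simplifying: h(y) = y^3 - 8*y^2 - 24*y + 92.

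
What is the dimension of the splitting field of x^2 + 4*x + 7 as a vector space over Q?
[K:Q] = 2

The discriminant of x^2 + (4)*x + (7) is b^2 - 4c = 16 - (28) = -12. Since -12 is not a perfect square in Q, the polynomial is irreducible over Q. Its two roots generate a degree-2 extension, so [K:Q] = 2.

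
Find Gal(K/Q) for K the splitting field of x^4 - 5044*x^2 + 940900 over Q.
Gal(K/Q) = Z/2Z (cyclic of order 2)

f factors as (x^2 - 194)(x^2 - 4850), so the splitting field is K = Q(sqrt(194), sqrt(4850)). The squarefree part of 194 is 194 and the squarefree part of 4850 is also 194, so sqrt(194) and sqrt(4850) are both rational multiples of sqrt(194). Hence Q(sqrt(194)) = Q(sqrt(4850)) = Q(sqrt(194)), and the splitting field collapses to a single degree-2 extension with Galois group Z/2Z.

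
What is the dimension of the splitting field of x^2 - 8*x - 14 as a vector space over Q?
[K:Q] = 2

The discriminant of x^2 + (-8)*x + (-14) is b^2 - 4c = 64 - (-56) = 120. Since 120 is not a perfect square in Q, the polynomial is irreducible over Q. Its two roots generate a degree-2 extension, so [K:Q] = 2.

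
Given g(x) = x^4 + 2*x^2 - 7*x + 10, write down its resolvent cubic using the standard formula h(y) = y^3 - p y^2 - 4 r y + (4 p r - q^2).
h(y) = y^3 - 2*y^2 - 40*y + 31

Identify coefficients: p = 2, q = -7, r = 10.
Plug into h(y) = y^3 - p y^2 - 4 r y + (4 p r - q^2):
  h(y) = y^3 - (2) y^2 - 4*(10) y + (4*(2)*(10) - (-7)^2)
       = y^3 + (-2) y^2 + (-40) y + (31).
Simplifying: h(y) = y^3 - 2*y^2 - 40*y + 31.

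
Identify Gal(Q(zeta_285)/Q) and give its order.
|Gal(Q(zeta_285)/Q)| = phi(285) = 144; group ≅ (Z/285Z)^* ≅ Z/2Z × Z/4Z × Z/18Z

The n-th cyclotomic polynomial Φ_285(x) is the minimal polynomial of zeta_285 over Q and has degree phi(285) = 144. So Q(zeta_285) is a degree-144 Galois extension with Galois group (Z/285Z)^*. By CRT, (Z/285Z)^* ≅ (Z/3Z)^* × (Z/5Z)^* × (Z/19Z)^*. Each prime-power unit group is (Z/3Z)^* ≅ Z/2Z; (Z/5Z)^* ≅ Z/4Z; (Z/19Z)^* ≅ Z/18Z. Hence Gal(Q(zeta_285)/Q) ≅ Z/2Z × Z/4Z × Z/18Z.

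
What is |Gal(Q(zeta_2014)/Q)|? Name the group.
|Gal(Q(zeta_2014)/Q)| = phi(2014) = 936; group ≅ (Z/2014Z)^* ≅ Z/18Z × Z/52Z

The n-th cyclotomic polynomial Φ_2014(x) is the minimal polynomial of zeta_2014 over Q and has degree phi(2014) = 936. So Q(zeta_2014) is a degree-936 Galois extension with Galois group (Z/2014Z)^*. By CRT, (Z/2014Z)^* ≅ (Z/2Z)^* × (Z/19Z)^* × (Z/53Z)^*. Each prime-power unit group is (Z/2Z)^* ≅ trivial group (order 1); (Z/19Z)^* ≅ Z/18Z; (Z/53Z)^* ≅ Z/52Z. Hence Gal(Q(zeta_2014)/Q) ≅ Z/18Z × Z/52Z.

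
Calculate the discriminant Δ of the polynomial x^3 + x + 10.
Δ = -2704

For a depressed cubic x^3 + p x + q the discriminant is Δ = -4 p^3 - 27 q^2 = -4*(1)^3 - 27*(10)^2 = -4 - 2700 = -2704.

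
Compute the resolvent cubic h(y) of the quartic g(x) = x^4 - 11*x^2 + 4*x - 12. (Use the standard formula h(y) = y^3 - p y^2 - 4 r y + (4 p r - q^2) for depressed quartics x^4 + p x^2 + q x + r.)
h(y) = y^3 + 11*y^2 + 48*y + 512

Identify coefficients: p = -11, q = 4, r = -12.
Plug into h(y) = y^3 - p y^2 - 4 r y + (4 p r - q^2):
  h(y) = y^3 - (-11) y^2 - 4*(-12) y + (4*(-11)*(-12) - (4)^2)
       = y^3 + (11) y^2 + (48) y + (512).
Simplifying: h(y) = y^3 + 11*y^2 + 48*y + 512.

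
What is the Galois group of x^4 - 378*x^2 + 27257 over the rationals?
Gal(K/Q) = V_4 (Klein four-group, Z/2Z × Z/2Z)

f factors as (x^2 - 281)(x^2 - 97), so the splitting field is K = Q(sqrt(281), sqrt(97)). The elements 281, 97, 27257 are all non-squares in Q, so sqrt(281) and sqrt(97) generate independent quadratic extensions. Thus [K:Q] = 4 and Gal(K/Q) is generated by the two order-2 automorphisms sqrt(281) ↦ -sqrt(281) and sqrt(97) ↦ -sqrt(97), giving V_4.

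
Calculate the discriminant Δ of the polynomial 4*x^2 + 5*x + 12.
Δ = -167

For a quadratic a x^2 + b x + c the discriminant is Δ = b^2 - 4ac = (5)^2 - 4*(4)*(12) = 25 - (192) = -167.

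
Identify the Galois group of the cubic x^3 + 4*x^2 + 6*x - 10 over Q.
Gal(K/Q) = S_3 (symmetric group of order 6)

Compute the discriminant of x^3 + (4)*x^2 + (6)*x + (-10): Δ = -4748. Since Δ is not a rational square, the Galois group is not contained in A_3; it must be the full S_3 (irreducibility of the cubic rules out anything smaller).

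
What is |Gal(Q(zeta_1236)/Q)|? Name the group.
|Gal(Q(zeta_1236)/Q)| = phi(1236) = 408; group ≅ (Z/1236Z)^* ≅ Z/2Z × Z/2Z × Z/102Z

The n-th cyclotomic polynomial Φ_1236(x) is the minimal polynomial of zeta_1236 over Q and has degree phi(1236) = 408. So Q(zeta_1236) is a degree-408 Galois extension with Galois group (Z/1236Z)^*. By CRT, (Z/1236Z)^* ≅ (Z/4Z)^* × (Z/3Z)^* × (Z/103Z)^*. Each prime-power unit group is (Z/4Z)^* ≅ Z/2Z; (Z/3Z)^* ≅ Z/2Z; (Z/103Z)^* ≅ Z/102Z. Hence Gal(Q(zeta_1236)/Q) ≅ Z/2Z × Z/2Z × Z/102Z.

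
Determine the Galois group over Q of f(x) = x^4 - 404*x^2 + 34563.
Gal(K/Q) = V_4 (Klein four-group, Z/2Z × Z/2Z)

f factors as (x^2 - 123)(x^2 - 281), so the splitting field is K = Q(sqrt(123), sqrt(281)). The elements 123, 281, 34563 are all non-squares in Q, so sqrt(123) and sqrt(281) generate independent quadratic extensions. Thus [K:Q] = 4 and Gal(K/Q) is generated by the two order-2 automorphisms sqrt(123) ↦ -sqrt(123) and sqrt(281) ↦ -sqrt(281), giving V_4.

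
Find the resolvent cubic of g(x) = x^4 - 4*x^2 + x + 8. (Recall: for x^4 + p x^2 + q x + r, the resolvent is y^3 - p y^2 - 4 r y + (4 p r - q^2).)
h(y) = y^3 + 4*y^2 - 32*y - 129

Identify coefficients: p = -4, q = 1, r = 8.
Plug into h(y) = y^3 - p y^2 - 4 r y + (4 p r - q^2):
  h(y) = y^3 - (-4) y^2 - 4*(8) y + (4*(-4)*(8) - (1)^2)
       = y^3 + (4) y^2 + (-32) y + (-129).
Simplifying: h(y) = y^3 + 4*y^2 - 32*y - 129.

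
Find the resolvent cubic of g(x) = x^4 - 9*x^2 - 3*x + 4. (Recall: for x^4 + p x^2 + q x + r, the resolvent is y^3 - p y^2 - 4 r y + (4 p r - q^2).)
h(y) = y^3 + 9*y^2 - 16*y - 153

Identify coefficients: p = -9, q = -3, r = 4.
Plug into h(y) = y^3 - p y^2 - 4 r y + (4 p r - q^2):
  h(y) = y^3 - (-9) y^2 - 4*(4) y + (4*(-9)*(4) - (-3)^2)
       = y^3 + (9) y^2 + (-16) y + (-153).
Simplifying: h(y) = y^3 + 9*y^2 - 16*y - 153.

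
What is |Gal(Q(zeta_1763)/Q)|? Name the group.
|Gal(Q(zeta_1763)/Q)| = phi(1763) = 1680; group ≅ (Z/1763Z)^* ≅ Z/40Z × Z/42Z

The n-th cyclotomic polynomial Φ_1763(x) is the minimal polynomial of zeta_1763 over Q and has degree phi(1763) = 1680. So Q(zeta_1763) is a degree-1680 Galois extension with Galois group (Z/1763Z)^*. By CRT, (Z/1763Z)^* ≅ (Z/41Z)^* × (Z/43Z)^*. Each prime-power unit group is (Z/41Z)^* ≅ Z/40Z; (Z/43Z)^* ≅ Z/42Z. Hence Gal(Q(zeta_1763)/Q) ≅ Z/40Z × Z/42Z.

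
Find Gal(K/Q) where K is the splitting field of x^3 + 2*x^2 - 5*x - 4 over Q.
Gal(K/Q) = S_3 (symmetric group of order 6)

Compute the discriminant of x^3 + (2)*x^2 + (-5)*x + (-4): Δ = 1016. Since Δ is not a rational square, the Galois group is not contained in A_3; it must be the full S_3 (irreducibility of the cubic rules out anything smaller).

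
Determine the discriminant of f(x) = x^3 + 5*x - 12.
Δ = -4388

For a depressed cubic x^3 + p x + q the discriminant is Δ = -4 p^3 - 27 q^2 = -4*(5)^3 - 27*(-12)^2 = -500 - 3888 = -4388.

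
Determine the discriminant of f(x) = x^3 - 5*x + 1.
Δ = 473

For a depressed cubic x^3 + p x + q the discriminant is Δ = -4 p^3 - 27 q^2 = -4*(-5)^3 - 27*(1)^2 = 500 - 27 = 473.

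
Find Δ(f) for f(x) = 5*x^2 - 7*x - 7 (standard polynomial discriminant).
Δ = 189

For a quadratic a x^2 + b x + c the discriminant is Δ = b^2 - 4ac = (-7)^2 - 4*(5)*(-7) = 49 - (-140) = 189.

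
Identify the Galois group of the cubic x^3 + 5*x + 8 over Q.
Gal(K/Q) = S_3 (symmetric group of order 6)

Compute the discriminant of x^3 + (0)*x^2 + (5)*x + (8): Δ = -2228. Since Δ is not a rational square, the Galois group is not contained in A_3; it must be the full S_3 (irreducibility of the cubic rules out anything smaller).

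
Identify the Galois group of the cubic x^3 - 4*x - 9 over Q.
Gal(K/Q) = S_3 (symmetric group of order 6)

Compute the discriminant of x^3 + (0)*x^2 + (-4)*x + (-9): Δ = -1931. Since Δ is not a rational square, the Galois group is not contained in A_3; it must be the full S_3 (irreducibility of the cubic rules out anything smaller).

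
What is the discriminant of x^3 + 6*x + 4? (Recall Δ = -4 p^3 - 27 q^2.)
Δ = -1296

For a depressed cubic x^3 + p x + q the discriminant is Δ = -4 p^3 - 27 q^2 = -4*(6)^3 - 27*(4)^2 = -864 - 432 = -1296.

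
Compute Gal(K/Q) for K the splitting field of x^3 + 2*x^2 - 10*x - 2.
Gal(K/Q) = S_3 (symmetric group of order 6)

Compute the discriminant of x^3 + (2)*x^2 + (-10)*x + (-2): Δ = 5076. Since Δ is not a rational square, the Galois group is not contained in A_3; it must be the full S_3 (irreducibility of the cubic rules out anything smaller).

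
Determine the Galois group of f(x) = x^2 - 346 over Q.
Gal(K/Q) = Z/2Z (cyclic of order 2)

x^2 - 346 is irreducible over Q since 346 is not a rational square. The splitting field Q(sqrt(346)) has degree 2 over Q, and its unique nontrivial automorphism is sqrt(346) ↦ -sqrt(346). Hence Gal(Q(sqrt(346))/Q) = Z/2Z.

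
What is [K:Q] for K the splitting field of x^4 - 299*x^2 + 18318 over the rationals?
[K:Q] = 4

f factors as (x^2 - 86)(x^2 - 213); the splitting field is K = Q(sqrt(86), sqrt(213)). Since 86, 213, and 18318 are all non-squares in Q, the three subfields Q(sqrt(86)), Q(sqrt(213)), Q(sqrt(18318)) are distinct degree-2 extensions, so [K:Q] = 4 (Klein four Galois group).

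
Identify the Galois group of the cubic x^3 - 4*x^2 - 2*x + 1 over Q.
Gal(K/Q) = S_3 (symmetric group of order 6)

Compute the discriminant of x^3 + (-4)*x^2 + (-2)*x + (1): Δ = 469. Since Δ is not a rational square, the Galois group is not contained in A_3; it must be the full S_3 (irreducibility of the cubic rules out anything smaller).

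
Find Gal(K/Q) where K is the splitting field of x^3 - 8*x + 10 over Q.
Gal(K/Q) = S_3 (symmetric group of order 6)

Compute the discriminant of x^3 + (0)*x^2 + (-8)*x + (10): Δ = -652. Since Δ is not a rational square, the Galois group is not contained in A_3; it must be the full S_3 (irreducibility of the cubic rules out anything smaller).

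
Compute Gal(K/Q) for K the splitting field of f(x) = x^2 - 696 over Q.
Gal(K/Q) = Z/2Z (cyclic of order 2)

x^2 - 696 is irreducible over Q since 696 is not a rational square. The splitting field Q(sqrt(696)) has degree 2 over Q, and its unique nontrivial automorphism is sqrt(696) ↦ -sqrt(696). Hence Gal(Q(sqrt(696))/Q) = Z/2Z.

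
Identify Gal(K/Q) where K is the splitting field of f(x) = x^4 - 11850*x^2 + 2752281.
Gal(K/Q) = Z/2Z (cyclic of order 2)

f factors as (x^2 - 237)(x^2 - 11613), so the splitting field is K = Q(sqrt(237), sqrt(11613)). The squarefree part of 237 is 237 and the squarefree part of 11613 is also 237, so sqrt(237) and sqrt(11613) are both rational multiples of sqrt(237). Hence Q(sqrt(237)) = Q(sqrt(11613)) = Q(sqrt(237)), and the splitting field collapses to a single degree-2 extension with Galois group Z/2Z.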